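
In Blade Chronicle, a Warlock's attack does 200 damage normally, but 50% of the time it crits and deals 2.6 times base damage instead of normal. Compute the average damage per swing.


E[dmg] = base * (1 + crit_chance * (crit_mult - 1))
cc as decimal = 50/100 = 0.5
cm - 1 = 2.6 - 1 = 1.6
Bonus factor = 0.5 * 1.6 = 0.8
Total multiplier = 1 + 0.8 = 1.8
Expected damage = 200 * 1.8 = 360.00

360.00 damage


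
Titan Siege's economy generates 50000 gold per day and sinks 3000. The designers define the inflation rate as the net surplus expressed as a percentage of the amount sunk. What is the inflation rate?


Net gold = 50000 - 3000 = 47000
Inflation rate = net / sunk * 100 = 47000 / 3000 * 100
= 15.666667 * 100
= 1566.67%

1566.67%


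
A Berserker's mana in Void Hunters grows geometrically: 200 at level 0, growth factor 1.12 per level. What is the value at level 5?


value = base * growth^level
= 200 * 1.12^5
= 200 * 1.762342
= 352.47

352.47 mana


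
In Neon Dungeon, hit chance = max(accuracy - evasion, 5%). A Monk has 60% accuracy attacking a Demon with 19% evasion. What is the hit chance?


accuracy - evasion = 60 - 19 = 41
Apply floor: max(41, 5) = 41
Hit chance = 41%

41%


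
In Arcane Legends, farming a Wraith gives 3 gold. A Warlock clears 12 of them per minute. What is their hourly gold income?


Gold per minute = 3 * 12 = 36
Gold per hour = 36 * 60 = 2160

2160 gold/hour


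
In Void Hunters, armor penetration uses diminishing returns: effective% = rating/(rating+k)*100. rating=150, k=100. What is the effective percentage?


effective% = rating / (rating + k) * 100
= 150 / (150 + 100) * 100
= 150 / 250 * 100
= 0.6 * 100
= 60.00%

60.00%


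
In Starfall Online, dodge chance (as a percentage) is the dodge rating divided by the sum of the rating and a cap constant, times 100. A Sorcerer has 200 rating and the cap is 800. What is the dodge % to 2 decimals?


dodge% = 200 / (200 + 800) * 100
= 200 / 1000 * 100
= 0.2 * 100
= 20.00%

20.00%


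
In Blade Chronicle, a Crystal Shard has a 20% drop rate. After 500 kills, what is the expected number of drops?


Expected drops = kills * (drop_rate / 100)
= 500 * (20 / 100)
= 500 * 0.2
= 100.0

100.0 drops


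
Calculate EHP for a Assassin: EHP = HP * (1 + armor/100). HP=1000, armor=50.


EHP = 1000 * (1 + 50/100)
= 1000 * (1 + 0.5)
= 1000 * 1.5
= 1500.0

1500.0 EHP


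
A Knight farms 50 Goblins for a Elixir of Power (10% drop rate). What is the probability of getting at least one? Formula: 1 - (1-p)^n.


P(at least one) = 1 - P(none) = 1 - (1-p)^n
p = 10/100 = 0.1
1 - p = 0.9
(1 - p)^50 = 0.9^50 = 0.005154
P(at least one) = 1 - 0.005154 = 0.9948

0.9948


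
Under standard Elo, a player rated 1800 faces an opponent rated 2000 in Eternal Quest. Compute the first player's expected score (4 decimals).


Elo expected score: Ea = 1/(1 + 10^((Rb-Ra)/400))
Rb - Ra = 2000 - 1800 = 200
(Rb-Ra)/400 = 200/400 = 0.5
10^0.5 = 3.162278
Ea = 1/(1 + 3.162278) = 1/4.162278 = 0.2403

0.2403


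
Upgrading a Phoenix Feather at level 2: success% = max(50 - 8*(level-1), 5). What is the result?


raw_rate = 50 - 8 * (2 - 1)
= 50 - 8 * 1
= 50 - 8
= 42
Apply floor: max(42, 5) = 42%

42%


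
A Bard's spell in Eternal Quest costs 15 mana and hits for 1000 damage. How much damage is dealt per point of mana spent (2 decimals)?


Efficiency = damage / mana
= 1000 / 15
= 66.67

66.67 dmg/mana


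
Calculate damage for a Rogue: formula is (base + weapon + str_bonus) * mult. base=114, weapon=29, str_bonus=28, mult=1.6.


Sum base + weapon + str = 114 + 29 + 28 = 171
Multiply by 1.6:
171 * 1.6 = 273.6

273.6 damage


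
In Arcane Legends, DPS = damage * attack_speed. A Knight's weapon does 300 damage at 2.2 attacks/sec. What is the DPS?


DPS = damage * attack_speed
= 300 * 2.2
= 660.0

660.0 DPS


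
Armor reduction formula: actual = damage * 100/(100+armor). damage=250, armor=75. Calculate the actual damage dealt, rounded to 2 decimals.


actual = 250 * 100 / (100 + 75)
= 250 * 100 / 175
= 25000 / 175
= 142.86

142.86 damage


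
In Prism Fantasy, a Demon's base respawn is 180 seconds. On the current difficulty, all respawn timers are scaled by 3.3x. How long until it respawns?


Respawn time = base * multiplier
= 180 * 3.3
= 594.0 seconds

594.0 seconds


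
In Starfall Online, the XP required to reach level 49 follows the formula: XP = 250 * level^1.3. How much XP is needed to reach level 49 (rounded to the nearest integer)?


XP = 250 * level^1.3
Substitute level = 49:
XP = 250 * 49^1.3
= 250 * 157.4907
= 39373

39373 XP


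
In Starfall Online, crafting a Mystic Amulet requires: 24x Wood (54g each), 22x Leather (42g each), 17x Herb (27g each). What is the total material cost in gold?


Cost breakdown:
  Wood: 24 * 54 = 1296
  Leather: 22 * 42 = 924
  Herb: 17 * 27 = 459
Total = 1296 + 924 + 459 = 2679

2679 gold


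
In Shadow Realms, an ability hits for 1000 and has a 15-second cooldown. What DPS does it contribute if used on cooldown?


DPS = damage / cooldown
= 1000 / 15
= 66.67

66.67 DPS


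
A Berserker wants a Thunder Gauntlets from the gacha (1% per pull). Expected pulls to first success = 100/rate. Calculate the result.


Expected pulls for a geometric distribution = 1/p = 100 / rate%
= 100 / 1
= 100.0

100.0 pulls


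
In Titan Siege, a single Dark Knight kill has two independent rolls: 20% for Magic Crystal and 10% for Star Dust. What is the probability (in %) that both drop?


For independent events, P(both) = P(A) * P(B)
= 20% * 10%
= 200 / 100 %
= 2.0%

2.0%


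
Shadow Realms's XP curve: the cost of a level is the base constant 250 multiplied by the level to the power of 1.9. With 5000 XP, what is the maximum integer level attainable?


XP = 250 * level^1.9, so level = (XP / 250)^(1/1.9)
= (5000 / 250)^(1/1.9)
= 20.0^0.5263
= 4.839
Floor: level = 4

level 4


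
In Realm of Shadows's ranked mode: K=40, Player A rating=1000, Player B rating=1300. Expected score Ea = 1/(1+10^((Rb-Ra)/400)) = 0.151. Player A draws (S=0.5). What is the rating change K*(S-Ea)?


Elo update: delta = K * (S - Ea), where S = 0.5 (draws)
S - Ea = 0.5 - 0.151 = 0.349
Rating change = 40 * 0.349
= 13.96

13.96 rating points


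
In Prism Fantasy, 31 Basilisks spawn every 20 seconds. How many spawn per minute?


Spawns per minute = count * (60 / interval)
= 31 * (60 / 20)
= 31 * 3.0
= 93.0

93.0 per minute


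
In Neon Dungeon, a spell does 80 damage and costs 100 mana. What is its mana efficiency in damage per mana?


Efficiency = damage / mana
= 80 / 100
= 0.80

0.80 dmg/mana


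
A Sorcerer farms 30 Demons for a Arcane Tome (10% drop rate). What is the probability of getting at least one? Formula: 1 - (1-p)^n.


P(at least one) = 1 - P(none) = 1 - (1-p)^n
p = 10/100 = 0.1
1 - p = 0.9
(1 - p)^30 = 0.9^30 = 0.042391
P(at least one) = 1 - 0.042391 = 0.9576

0.9576


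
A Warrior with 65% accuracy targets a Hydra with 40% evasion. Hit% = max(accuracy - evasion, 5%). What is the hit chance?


accuracy - evasion = 65 - 40 = 25
Apply floor: max(25, 5) = 25
Hit chance = 25%

25%


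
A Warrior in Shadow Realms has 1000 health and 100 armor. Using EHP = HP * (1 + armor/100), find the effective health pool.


EHP = 1000 * (1 + 100/100)
= 1000 * (1 + 1.0)
= 1000 * 2.0
= 2000.0

2000.0 EHP


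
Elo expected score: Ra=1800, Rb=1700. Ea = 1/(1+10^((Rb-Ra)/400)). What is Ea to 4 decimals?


Elo expected score: Ea = 1/(1 + 10^((Rb-Ra)/400))
Rb - Ra = 1700 - 1800 = -100
(Rb-Ra)/400 = -100/400 = -0.25
10^-0.25 = 0.562341
Ea = 1/(1 + 0.562341) = 1/1.562341 = 0.6401

0.6401


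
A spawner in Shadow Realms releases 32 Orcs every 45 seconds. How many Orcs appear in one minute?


Spawns per minute = count * (60 / interval)
= 32 * (60 / 45)
= 32 * 1.3333
= 42.67

42.67 per minute


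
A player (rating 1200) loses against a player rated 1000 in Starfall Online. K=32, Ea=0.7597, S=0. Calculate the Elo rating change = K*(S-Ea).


Elo update: delta = K * (S - Ea), where S = 0 (loses)
S - Ea = 0 - 0.7597 = -0.7597
Rating change = 32 * -0.7597
= -24.31

-24.31 rating points


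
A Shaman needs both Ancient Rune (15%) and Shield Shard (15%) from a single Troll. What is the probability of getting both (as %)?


For independent events, P(both) = P(A) * P(B)
= 15% * 15%
= 225 / 100 %
= 2.25%

2.25%


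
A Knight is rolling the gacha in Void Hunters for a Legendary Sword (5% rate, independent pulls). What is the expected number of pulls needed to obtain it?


Expected pulls for a geometric distribution = 1/p = 100 / rate%
= 100 / 5
= 20.0

20.0 pulls


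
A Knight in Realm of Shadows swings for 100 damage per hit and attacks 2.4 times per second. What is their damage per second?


DPS = damage * attack_speed
= 100 * 2.4
= 240.0

240.0 DPS


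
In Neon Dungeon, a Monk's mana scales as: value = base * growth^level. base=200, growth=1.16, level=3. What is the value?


value = base * growth^level
= 200 * 1.16^3
= 200 * 1.560896
= 312.18

312.18 mana


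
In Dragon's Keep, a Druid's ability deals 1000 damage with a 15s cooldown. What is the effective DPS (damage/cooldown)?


DPS = damage / cooldown
= 1000 / 15
= 66.67

66.67 DPS


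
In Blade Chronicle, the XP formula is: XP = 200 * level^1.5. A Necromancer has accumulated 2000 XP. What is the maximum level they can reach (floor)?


XP = 200 * level^1.5, so level = (XP / 200)^(1/1.5)
= (2000 / 200)^(1/1.5)
= 10.0^0.6667
= 4.6416
Floor: level = 4

level 4


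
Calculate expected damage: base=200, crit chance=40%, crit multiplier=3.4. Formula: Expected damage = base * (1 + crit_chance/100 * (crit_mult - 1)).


E[dmg] = base * (1 + crit_chance * (crit_mult - 1))
cc as decimal = 40/100 = 0.4
cm - 1 = 3.4 - 1 = 2.4
Bonus factor = 0.4 * 2.4 = 0.96
Total multiplier = 1 + 0.96 = 1.96
Expected damage = 200 * 1.96 = 392.00

392.00 damage


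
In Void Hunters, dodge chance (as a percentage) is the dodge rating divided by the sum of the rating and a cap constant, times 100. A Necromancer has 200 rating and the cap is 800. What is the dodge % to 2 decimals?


dodge% = 200 / (200 + 800) * 100
= 200 / 1000 * 100
= 0.2 * 100
= 20.00%

20.00%


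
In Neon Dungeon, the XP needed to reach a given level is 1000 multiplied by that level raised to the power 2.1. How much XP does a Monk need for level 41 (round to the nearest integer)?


XP = 1000 * level^2.1
Substitute level = 41:
XP = 1000 * 41^2.1
= 1000 * 2436.9471
= 2436947

2436947 XP


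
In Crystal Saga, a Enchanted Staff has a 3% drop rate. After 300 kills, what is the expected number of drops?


Expected drops = kills * (drop_rate / 100)
= 300 * (3 / 100)
= 300 * 0.03
= 9.0

9.0 drops


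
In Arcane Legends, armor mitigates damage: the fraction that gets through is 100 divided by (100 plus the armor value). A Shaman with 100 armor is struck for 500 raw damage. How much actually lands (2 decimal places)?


actual = 500 * 100 / (100 + 100)
= 500 * 100 / 200
= 50000 / 200
= 250.00

250.00 damage


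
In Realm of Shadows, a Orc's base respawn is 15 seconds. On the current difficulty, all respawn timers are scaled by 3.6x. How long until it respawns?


Respawn time = base * multiplier
= 15 * 3.6
= 54.0 seconds

54.0 seconds


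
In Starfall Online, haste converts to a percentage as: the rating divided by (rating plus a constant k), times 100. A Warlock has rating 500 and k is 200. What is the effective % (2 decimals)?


effective% = rating / (rating + k) * 100
= 500 / (500 + 200) * 100
= 500 / 700 * 100
= 0.714286 * 100
= 71.43%

71.43%


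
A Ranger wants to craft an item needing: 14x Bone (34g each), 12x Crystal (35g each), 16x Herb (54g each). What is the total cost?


Cost breakdown:
  Bone: 14 * 34 = 476
  Crystal: 12 * 35 = 420
  Herb: 16 * 54 = 864
Total = 476 + 420 + 864 = 1760

1760 gold


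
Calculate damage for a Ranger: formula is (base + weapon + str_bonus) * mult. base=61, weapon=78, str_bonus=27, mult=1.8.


Sum base + weapon + str = 61 + 78 + 27 = 166
Multiply by 1.8:
166 * 1.8 = 298.8

298.8 damage


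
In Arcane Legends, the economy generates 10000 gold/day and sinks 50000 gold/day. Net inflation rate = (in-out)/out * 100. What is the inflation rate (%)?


Net gold = 10000 - 50000 = -40000
Inflation rate = net / sunk * 100 = -40000 / 50000 * 100
= -0.8 * 100
= -80.00%

-80.00%


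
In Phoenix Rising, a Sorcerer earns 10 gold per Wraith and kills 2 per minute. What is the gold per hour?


Gold per minute = 10 * 2 = 20
Gold per hour = 20 * 60 = 1200

1200 gold/hour


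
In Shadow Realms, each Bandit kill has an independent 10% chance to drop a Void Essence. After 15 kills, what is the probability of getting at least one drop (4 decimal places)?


P(at least one) = 1 - P(none) = 1 - (1-p)^n
p = 10/100 = 0.1
1 - p = 0.9
(1 - p)^15 = 0.9^15 = 0.205891
P(at least one) = 1 - 0.205891 = 0.7941

0.7941


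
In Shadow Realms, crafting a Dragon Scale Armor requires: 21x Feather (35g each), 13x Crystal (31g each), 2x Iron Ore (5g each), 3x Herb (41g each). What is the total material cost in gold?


Cost breakdown:
  Feather: 21 * 35 = 735
  Crystal: 13 * 31 = 403
  Iron Ore: 2 * 5 = 10
  Herb: 3 * 41 = 123
Total = 735 + 403 + 10 + 123 = 1271

1271 gold


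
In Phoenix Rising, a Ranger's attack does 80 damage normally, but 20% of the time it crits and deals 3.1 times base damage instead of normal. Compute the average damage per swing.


E[dmg] = base * (1 + crit_chance * (crit_mult - 1))
cc as decimal = 20/100 = 0.2
cm - 1 = 3.1 - 1 = 2.1
Bonus factor = 0.2 * 2.1 = 0.42
Total multiplier = 1 + 0.42 = 1.42
Expected damage = 80 * 1.42 = 113.60

113.60 damage


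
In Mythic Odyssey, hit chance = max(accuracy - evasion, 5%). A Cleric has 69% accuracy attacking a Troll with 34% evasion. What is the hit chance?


accuracy - evasion = 69 - 34 = 35
Apply floor: max(35, 5) = 35
Hit chance = 35%

35%


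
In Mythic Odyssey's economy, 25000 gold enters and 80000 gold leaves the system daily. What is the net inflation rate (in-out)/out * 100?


Net gold = 25000 - 80000 = -55000
Inflation rate = net / sunk * 100 = -55000 / 80000 * 100
= -0.6875 * 100
= -68.75%

-68.75%


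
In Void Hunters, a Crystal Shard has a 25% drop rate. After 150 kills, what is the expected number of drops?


Expected drops = kills * (drop_rate / 100)
= 150 * (25 / 100)
= 150 * 0.25
= 37.5

37.5 drops


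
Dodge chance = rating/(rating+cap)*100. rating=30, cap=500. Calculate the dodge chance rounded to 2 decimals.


dodge% = 30 / (30 + 500) * 100
= 30 / 530 * 100
= 0.056604 * 100
= 5.66%

5.66%


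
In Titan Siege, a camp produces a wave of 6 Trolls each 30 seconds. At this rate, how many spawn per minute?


Spawns per minute = count * (60 / interval)
= 6 * (60 / 30)
= 6 * 2.0
= 12.0

12.0 per minute


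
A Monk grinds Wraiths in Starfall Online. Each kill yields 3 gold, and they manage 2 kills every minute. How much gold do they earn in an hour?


Gold per minute = 3 * 2 = 6
Gold per hour = 6 * 60 = 360

360 gold/hour


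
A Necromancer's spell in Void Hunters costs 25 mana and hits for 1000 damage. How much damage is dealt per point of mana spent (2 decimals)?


Efficiency = damage / mana
= 1000 / 25
= 40.00

40.00 dmg/mana


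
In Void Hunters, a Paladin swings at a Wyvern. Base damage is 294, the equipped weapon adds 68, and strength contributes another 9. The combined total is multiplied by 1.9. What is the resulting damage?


Sum base + weapon + str = 294 + 68 + 9 = 371
Multiply by 1.9:
371 * 1.9 = 704.9

704.9 damage


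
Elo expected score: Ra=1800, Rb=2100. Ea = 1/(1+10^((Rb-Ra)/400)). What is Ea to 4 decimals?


Elo expected score: Ea = 1/(1 + 10^((Rb-Ra)/400))
Rb - Ra = 2100 - 1800 = 300
(Rb-Ra)/400 = 300/400 = 0.75
10^0.75 = 5.623413
Ea = 1/(1 + 5.623413) = 1/6.623413 = 0.1510

0.1510


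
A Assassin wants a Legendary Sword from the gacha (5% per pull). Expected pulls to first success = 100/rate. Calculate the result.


Expected pulls for a geometric distribution = 1/p = 100 / rate%
= 100 / 5
= 20.0

20.0 pulls


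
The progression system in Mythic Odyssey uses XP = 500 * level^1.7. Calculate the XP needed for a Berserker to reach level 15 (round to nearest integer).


XP = 500 * level^1.7
Substitute level = 15:
XP = 500 * 15^1.7
= 500 * 99.8516
= 49926

49926 XP


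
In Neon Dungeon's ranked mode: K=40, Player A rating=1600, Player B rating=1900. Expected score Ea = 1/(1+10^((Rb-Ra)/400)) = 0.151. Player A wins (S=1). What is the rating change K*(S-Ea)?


Elo update: delta = K * (S - Ea), where S = 1 (wins)
S - Ea = 1 - 0.151 = 0.849
Rating change = 40 * 0.849
= 33.96

33.96 rating points


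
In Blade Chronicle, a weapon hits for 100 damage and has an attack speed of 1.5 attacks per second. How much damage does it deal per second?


DPS = damage * attack_speed
= 100 * 1.5
= 150.0

150.0 DPS


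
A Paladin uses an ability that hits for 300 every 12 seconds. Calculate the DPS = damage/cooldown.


DPS = damage / cooldown
= 300 / 12
= 25.00

25.00 DPS


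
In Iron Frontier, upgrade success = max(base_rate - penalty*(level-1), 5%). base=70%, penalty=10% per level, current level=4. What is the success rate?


raw_rate = 70 - 10 * (4 - 1)
= 70 - 10 * 3
= 70 - 30
= 40
Apply floor: max(40, 5) = 40%

40%


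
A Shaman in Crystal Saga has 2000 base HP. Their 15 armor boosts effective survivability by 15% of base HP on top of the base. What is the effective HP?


EHP = 2000 * (1 + 15/100)
= 2000 * (1 + 0.15)
= 2000 * 1.15
= 2300.0

2300.0 EHP


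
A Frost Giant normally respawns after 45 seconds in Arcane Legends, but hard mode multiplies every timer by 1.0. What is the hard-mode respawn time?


Respawn time = base * multiplier
= 45 * 1.0
= 45.0 seconds

45.0 seconds


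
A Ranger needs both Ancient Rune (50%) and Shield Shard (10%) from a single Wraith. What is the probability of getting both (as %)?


For independent events, P(both) = P(A) * P(B)
= 50% * 10%
= 500 / 100 %
= 5.0%

5.0%


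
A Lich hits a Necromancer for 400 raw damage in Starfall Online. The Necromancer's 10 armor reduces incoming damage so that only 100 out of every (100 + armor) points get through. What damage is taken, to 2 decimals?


actual = 400 * 100 / (100 + 10)
= 400 * 100 / 110
= 40000 / 110
= 363.64

363.64 damage


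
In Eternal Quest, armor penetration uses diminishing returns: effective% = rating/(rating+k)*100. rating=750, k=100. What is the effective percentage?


effective% = rating / (rating + k) * 100
= 750 / (750 + 100) * 100
= 750 / 850 * 100
= 0.882353 * 100
= 88.24%

88.24%


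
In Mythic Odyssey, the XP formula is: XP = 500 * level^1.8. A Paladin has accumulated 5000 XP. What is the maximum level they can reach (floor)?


XP = 500 * level^1.8, so level = (XP / 500)^(1/1.8)
= (5000 / 500)^(1/1.8)
= 10.0^0.5556
= 3.5938
Floor: level = 3

level 3


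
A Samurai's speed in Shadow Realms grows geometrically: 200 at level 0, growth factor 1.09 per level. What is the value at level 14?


value = base * growth^level
= 200 * 1.09^14
= 200 * 3.341727
= 668.35

668.35 speed


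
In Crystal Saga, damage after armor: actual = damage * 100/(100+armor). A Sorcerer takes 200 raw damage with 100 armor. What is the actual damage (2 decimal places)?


actual = 200 * 100 / (100 + 100)
= 200 * 100 / 200
= 20000 / 200
= 100.00

100.00 damage


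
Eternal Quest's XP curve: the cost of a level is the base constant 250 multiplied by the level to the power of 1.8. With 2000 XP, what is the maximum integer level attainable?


XP = 250 * level^1.8, so level = (XP / 250)^(1/1.8)
= (2000 / 250)^(1/1.8)
= 8.0^0.5556
= 3.1748
Floor: level = 3

level 3


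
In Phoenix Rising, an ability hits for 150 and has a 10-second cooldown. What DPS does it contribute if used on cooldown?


DPS = damage / cooldown
= 150 / 10
= 15.00

15.00 DPS


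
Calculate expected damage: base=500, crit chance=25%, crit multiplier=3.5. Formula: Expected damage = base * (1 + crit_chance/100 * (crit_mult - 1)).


E[dmg] = base * (1 + crit_chance * (crit_mult - 1))
cc as decimal = 25/100 = 0.25
cm - 1 = 3.5 - 1 = 2.5
Bonus factor = 0.25 * 2.5 = 0.625
Total multiplier = 1 + 0.625 = 1.625
Expected damage = 500 * 1.625 = 812.50

812.50 damage


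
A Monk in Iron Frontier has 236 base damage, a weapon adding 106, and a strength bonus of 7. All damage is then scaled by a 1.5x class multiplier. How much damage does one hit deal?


Sum base + weapon + str = 236 + 106 + 7 = 349
Multiply by 1.5:
349 * 1.5 = 523.5

523.5 damage


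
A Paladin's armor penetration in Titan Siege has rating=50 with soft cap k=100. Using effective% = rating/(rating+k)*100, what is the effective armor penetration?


effective% = rating / (rating + k) * 100
= 50 / (50 + 100) * 100
= 50 / 150 * 100
= 0.333333 * 100
= 33.33%

33.33%


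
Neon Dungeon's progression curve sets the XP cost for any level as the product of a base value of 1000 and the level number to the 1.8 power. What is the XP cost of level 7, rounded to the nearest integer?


XP = 1000 * level^1.8
Substitute level = 7:
XP = 1000 * 7^1.8
= 1000 * 33.2029
= 33203

33203 XP


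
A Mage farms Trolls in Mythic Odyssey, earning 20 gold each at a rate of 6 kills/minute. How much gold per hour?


Gold per minute = 20 * 6 = 120
Gold per hour = 120 * 60 = 7200

7200 gold/hour


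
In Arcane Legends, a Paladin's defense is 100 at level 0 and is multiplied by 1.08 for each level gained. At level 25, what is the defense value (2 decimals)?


value = base * growth^level
= 100 * 1.08^25
= 100 * 6.848475
= 684.85

684.85 defense


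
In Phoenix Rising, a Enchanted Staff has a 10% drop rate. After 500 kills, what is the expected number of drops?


Expected drops = kills * (drop_rate / 100)
= 500 * (10 / 100)
= 500 * 0.1
= 50.0

50.0 drops


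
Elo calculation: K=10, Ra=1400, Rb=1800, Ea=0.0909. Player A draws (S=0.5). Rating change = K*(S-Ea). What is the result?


Elo update: delta = K * (S - Ea), where S = 0.5 (draws)
S - Ea = 0.5 - 0.0909 = 0.4091
Rating change = 10 * 0.4091
= 4.09

4.09 rating points


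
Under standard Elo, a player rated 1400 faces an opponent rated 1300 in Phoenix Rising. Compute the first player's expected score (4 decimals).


Elo expected score: Ea = 1/(1 + 10^((Rb-Ra)/400))
Rb - Ra = 1300 - 1400 = -100
(Rb-Ra)/400 = -100/400 = -0.25
10^-0.25 = 0.562341
Ea = 1/(1 + 0.562341) = 1/1.562341 = 0.6401

0.6401


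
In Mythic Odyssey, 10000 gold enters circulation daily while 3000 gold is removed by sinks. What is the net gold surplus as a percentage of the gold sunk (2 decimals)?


Net gold = 10000 - 3000 = 7000
Inflation rate = net / sunk * 100 = 7000 / 3000 * 100
= 2.333333 * 100
= 233.33%

233.33%


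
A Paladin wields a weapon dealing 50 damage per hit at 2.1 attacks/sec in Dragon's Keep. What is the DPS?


DPS = damage * attack_speed
= 50 * 2.1
= 105.0

105.0 DPS


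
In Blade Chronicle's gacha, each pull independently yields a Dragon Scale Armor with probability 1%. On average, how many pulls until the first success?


Expected pulls for a geometric distribution = 1/p = 100 / rate%
= 100 / 1
= 100.0

100.0 pulls


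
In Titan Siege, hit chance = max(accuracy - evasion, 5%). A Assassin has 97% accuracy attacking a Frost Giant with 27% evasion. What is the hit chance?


accuracy - evasion = 97 - 27 = 70
Apply floor: max(70, 5) = 70
Hit chance = 70%

70%


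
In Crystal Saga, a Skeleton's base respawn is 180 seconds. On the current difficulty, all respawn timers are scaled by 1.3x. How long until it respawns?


Respawn time = base * multiplier
= 180 * 1.3
= 234.0 seconds

234.0 seconds


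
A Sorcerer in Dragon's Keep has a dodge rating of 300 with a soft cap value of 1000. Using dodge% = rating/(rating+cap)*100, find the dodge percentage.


dodge% = 300 / (300 + 1000) * 100
= 300 / 1300 * 100
= 0.230769 * 100
= 23.08%

23.08%


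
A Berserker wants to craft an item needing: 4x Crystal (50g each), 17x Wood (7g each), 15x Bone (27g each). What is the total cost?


Cost breakdown:
  Crystal: 4 * 50 = 200
  Wood: 17 * 7 = 119
  Bone: 15 * 27 = 405
Total = 200 + 119 + 405 = 724

724 gold


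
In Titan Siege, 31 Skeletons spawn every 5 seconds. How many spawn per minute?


Spawns per minute = count * (60 / interval)
= 31 * (60 / 5)
= 31 * 12.0
= 372.0

372.0 per minute


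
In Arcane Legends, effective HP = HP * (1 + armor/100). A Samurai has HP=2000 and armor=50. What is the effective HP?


EHP = 2000 * (1 + 50/100)
= 2000 * (1 + 0.5)
= 2000 * 1.5
= 3000.0

3000.0 EHP


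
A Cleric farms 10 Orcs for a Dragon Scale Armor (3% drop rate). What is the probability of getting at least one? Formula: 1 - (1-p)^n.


P(at least one) = 1 - P(none) = 1 - (1-p)^n
p = 3/100 = 0.03
1 - p = 0.97
(1 - p)^10 = 0.97^10 = 0.737424
P(at least one) = 1 - 0.737424 = 0.2626

0.2626


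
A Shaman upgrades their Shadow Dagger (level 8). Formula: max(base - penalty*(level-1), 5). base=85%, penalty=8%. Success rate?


raw_rate = 85 - 8 * (8 - 1)
= 85 - 8 * 7
= 85 - 56
= 29
Apply floor: max(29, 5) = 29%

29%


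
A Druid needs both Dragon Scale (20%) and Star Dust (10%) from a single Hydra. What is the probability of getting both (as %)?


For independent events, P(both) = P(A) * P(B)
= 20% * 10%
= 200 / 100 %
= 2.0%

2.0%


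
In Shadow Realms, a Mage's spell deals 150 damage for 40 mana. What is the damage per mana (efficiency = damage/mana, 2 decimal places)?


Efficiency = damage / mana
= 150 / 40
= 3.75

3.75 dmg/mana


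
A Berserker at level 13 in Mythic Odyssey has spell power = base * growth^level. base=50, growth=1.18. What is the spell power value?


value = base * growth^level
= 50 * 1.18^13
= 50 * 8.599359
= 429.97

429.97 spell power


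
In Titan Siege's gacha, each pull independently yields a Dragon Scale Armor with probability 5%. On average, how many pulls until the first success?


Expected pulls for a geometric distribution = 1/p = 100 / rate%
= 100 / 5
= 20.0

20.0 pulls


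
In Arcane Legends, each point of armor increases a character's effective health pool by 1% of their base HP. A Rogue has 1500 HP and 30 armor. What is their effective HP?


EHP = 1500 * (1 + 30/100)
= 1500 * (1 + 0.3)
= 1500 * 1.3
= 1950.0

1950.0 EHP


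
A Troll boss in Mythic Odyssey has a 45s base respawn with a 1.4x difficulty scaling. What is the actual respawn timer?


Respawn time = base * multiplier
= 45 * 1.4
= 63.0 seconds

63.0 seconds


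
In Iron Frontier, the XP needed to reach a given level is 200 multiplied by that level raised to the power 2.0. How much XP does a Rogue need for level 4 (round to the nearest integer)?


XP = 200 * level^2.0
Substitute level = 4:
XP = 200 * 4^2.0
= 200 * 16.0
= 3200

3200 XP


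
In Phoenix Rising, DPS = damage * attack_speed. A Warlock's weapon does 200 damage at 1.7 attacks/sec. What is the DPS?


DPS = damage * attack_speed
= 200 * 1.7
= 340.0

340.0 DPS


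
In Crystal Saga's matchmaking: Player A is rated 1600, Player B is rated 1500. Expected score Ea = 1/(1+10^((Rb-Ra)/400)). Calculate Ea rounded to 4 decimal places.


Elo expected score: Ea = 1/(1 + 10^((Rb-Ra)/400))
Rb - Ra = 1500 - 1600 = -100
(Rb-Ra)/400 = -100/400 = -0.25
10^-0.25 = 0.562341
Ea = 1/(1 + 0.562341) = 1/1.562341 = 0.6401

0.6401


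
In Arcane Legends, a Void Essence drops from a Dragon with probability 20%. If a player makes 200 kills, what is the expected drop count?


Expected drops = kills * (drop_rate / 100)
= 200 * (20 / 100)
= 200 * 0.2
= 40.0

40.0 drops


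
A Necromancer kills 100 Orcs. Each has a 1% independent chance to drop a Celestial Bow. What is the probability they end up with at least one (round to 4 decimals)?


P(at least one) = 1 - P(none) = 1 - (1-p)^n
p = 1/100 = 0.01
1 - p = 0.99
(1 - p)^100 = 0.99^100 = 0.366032
P(at least one) = 1 - 0.366032 = 0.6340

0.6340


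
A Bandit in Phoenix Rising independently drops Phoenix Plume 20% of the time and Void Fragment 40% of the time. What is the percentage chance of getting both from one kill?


For independent events, P(both) = P(A) * P(B)
= 20% * 40%
= 800 / 100 %
= 8.0%

8.0%


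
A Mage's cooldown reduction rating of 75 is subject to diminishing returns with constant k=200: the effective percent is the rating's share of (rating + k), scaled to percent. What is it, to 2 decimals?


effective% = rating / (rating + k) * 100
= 75 / (75 + 200) * 100
= 75 / 275 * 100
= 0.272727 * 100
= 27.27%

27.27%


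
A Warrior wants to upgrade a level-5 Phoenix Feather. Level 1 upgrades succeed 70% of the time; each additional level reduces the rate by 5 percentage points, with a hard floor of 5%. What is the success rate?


raw_rate = 70 - 5 * (5 - 1)
= 70 - 5 * 4
= 70 - 20
= 50
Apply floor: max(50, 5) = 50%

50%


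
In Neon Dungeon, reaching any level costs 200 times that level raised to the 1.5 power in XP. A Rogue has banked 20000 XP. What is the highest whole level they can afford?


XP = 200 * level^1.5, so level = (XP / 200)^(1/1.5)
= (20000 / 200)^(1/1.5)
= 100.0^0.6667
= 21.5443
Floor: level = 21

level 21


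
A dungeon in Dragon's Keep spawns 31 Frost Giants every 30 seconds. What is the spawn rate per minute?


Spawns per minute = count * (60 / interval)
= 31 * (60 / 30)
= 31 * 2.0
= 62.0

62.0 per minute


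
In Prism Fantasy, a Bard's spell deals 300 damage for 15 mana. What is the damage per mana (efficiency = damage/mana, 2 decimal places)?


Efficiency = damage / mana
= 300 / 15
= 20.00

20.00 dmg/mana


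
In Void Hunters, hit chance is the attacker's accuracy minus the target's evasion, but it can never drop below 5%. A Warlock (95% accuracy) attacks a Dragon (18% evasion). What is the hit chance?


accuracy - evasion = 95 - 18 = 77
Apply floor: max(77, 5) = 77
Hit chance = 77%

77%


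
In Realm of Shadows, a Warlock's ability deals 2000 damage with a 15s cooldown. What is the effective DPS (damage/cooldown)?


DPS = damage / cooldown
= 2000 / 15
= 133.33

133.33 DPS


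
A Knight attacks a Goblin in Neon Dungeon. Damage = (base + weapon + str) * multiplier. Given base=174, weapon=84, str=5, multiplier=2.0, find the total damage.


Sum base + weapon + str = 174 + 84 + 5 = 263
Multiply by 2.0:
263 * 2.0 = 526.0

526.0 damage


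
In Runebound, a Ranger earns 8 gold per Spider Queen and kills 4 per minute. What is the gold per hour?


Gold per minute = 8 * 4 = 32
Gold per hour = 32 * 60 = 1920

1920 gold/hour


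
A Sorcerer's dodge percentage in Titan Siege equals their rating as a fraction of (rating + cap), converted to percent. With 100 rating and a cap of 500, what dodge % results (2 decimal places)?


dodge% = 100 / (100 + 500) * 100
= 100 / 600 * 100
= 0.166667 * 100
= 16.67%

16.67%


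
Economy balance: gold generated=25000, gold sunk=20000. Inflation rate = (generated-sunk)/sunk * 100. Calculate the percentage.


Net gold = 25000 - 20000 = 5000
Inflation rate = net / sunk * 100 = 5000 / 20000 * 100
= 0.25 * 100
= 25.00%

25.00%


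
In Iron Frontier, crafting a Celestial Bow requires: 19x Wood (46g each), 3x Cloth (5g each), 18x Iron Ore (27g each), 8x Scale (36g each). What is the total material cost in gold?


Cost breakdown:
  Wood: 19 * 46 = 874
  Cloth: 3 * 5 = 15
  Iron Ore: 18 * 27 = 486
  Scale: 8 * 36 = 288
Total = 874 + 15 + 486 + 288 = 1663

1663 gold


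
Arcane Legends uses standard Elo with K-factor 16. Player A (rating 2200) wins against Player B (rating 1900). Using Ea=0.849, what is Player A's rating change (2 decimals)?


Elo update: delta = K * (S - Ea), where S = 1 (wins)
S - Ea = 1 - 0.849 = 0.151
Rating change = 16 * 0.151
= 2.42

2.42 rating points


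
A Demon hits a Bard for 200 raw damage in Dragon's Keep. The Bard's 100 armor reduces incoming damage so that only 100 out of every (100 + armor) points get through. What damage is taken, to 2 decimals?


actual = 200 * 100 / (100 + 100)
= 200 * 100 / 200
= 20000 / 200
= 100.00

100.00 damage


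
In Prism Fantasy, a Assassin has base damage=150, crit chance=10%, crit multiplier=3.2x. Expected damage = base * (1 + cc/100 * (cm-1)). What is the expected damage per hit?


E[dmg] = base * (1 + crit_chance * (crit_mult - 1))
cc as decimal = 10/100 = 0.1
cm - 1 = 3.2 - 1 = 2.2
Bonus factor = 0.1 * 2.2 = 0.22
Total multiplier = 1 + 0.22 = 1.22
Expected damage = 150 * 1.22 = 183.00

183.00 damage


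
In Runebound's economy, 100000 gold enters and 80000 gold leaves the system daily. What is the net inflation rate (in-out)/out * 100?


Net gold = 100000 - 80000 = 20000
Inflation rate = net / sunk * 100 = 20000 / 80000 * 100
= 0.25 * 100
= 25.00%

25.00%


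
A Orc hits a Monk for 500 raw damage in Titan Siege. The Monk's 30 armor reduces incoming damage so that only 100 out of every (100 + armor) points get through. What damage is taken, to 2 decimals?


actual = 500 * 100 / (100 + 30)
= 500 * 100 / 130
= 50000 / 130
= 384.62

384.62 damage


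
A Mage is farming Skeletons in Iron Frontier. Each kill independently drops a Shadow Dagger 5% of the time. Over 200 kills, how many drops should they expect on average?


Expected drops = kills * (drop_rate / 100)
= 200 * (5 / 100)
= 200 * 0.05
= 10.0

10.0 drops


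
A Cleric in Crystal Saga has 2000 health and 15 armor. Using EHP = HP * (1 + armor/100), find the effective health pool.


EHP = 2000 * (1 + 15/100)
= 2000 * (1 + 0.15)
= 2000 * 1.15
= 2300.0

2300.0 EHP


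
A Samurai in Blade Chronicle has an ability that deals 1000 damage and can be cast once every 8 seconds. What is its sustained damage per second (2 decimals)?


DPS = damage / cooldown
= 1000 / 8
= 125.00

125.00 DPS


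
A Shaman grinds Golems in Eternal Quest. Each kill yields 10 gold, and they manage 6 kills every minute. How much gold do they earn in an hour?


Gold per minute = 10 * 6 = 60
Gold per hour = 60 * 60 = 3600

3600 gold/hour


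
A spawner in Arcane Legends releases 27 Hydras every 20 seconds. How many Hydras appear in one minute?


Spawns per minute = count * (60 / interval)
= 27 * (60 / 20)
= 27 * 3.0
= 81.0

81.0 per minute


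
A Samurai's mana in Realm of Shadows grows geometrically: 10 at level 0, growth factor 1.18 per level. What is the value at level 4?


value = base * growth^level
= 10 * 1.18^4
= 10 * 1.938778
= 19.39

19.39 mana


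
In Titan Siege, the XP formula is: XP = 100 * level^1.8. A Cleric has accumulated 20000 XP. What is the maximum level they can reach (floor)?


XP = 100 * level^1.8, so level = (XP / 100)^(1/1.8)
= (20000 / 100)^(1/1.8)
= 200.0^0.5556
= 18.9824
Floor: level = 18

level 18


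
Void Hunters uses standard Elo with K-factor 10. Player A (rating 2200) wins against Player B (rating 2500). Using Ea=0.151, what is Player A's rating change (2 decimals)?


Elo update: delta = K * (S - Ea), where S = 1 (wins)
S - Ea = 1 - 0.151 = 0.849
Rating change = 10 * 0.849
= 8.49

8.49 rating points


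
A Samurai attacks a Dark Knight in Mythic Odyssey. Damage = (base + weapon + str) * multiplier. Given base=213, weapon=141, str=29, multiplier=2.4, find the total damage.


Sum base + weapon + str = 213 + 141 + 29 = 383
Multiply by 2.4:
383 * 2.4 = 919.2

919.2 damage


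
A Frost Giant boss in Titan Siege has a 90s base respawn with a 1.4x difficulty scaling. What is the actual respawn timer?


Respawn time = base * multiplier
= 90 * 1.4
= 126.0 seconds

126.0 seconds


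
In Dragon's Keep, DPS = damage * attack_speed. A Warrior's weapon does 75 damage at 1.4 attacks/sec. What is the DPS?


DPS = damage * attack_speed
= 75 * 1.4
= 105.0

105.0 DPS


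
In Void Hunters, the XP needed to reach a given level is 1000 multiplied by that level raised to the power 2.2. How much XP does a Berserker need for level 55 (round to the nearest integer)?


XP = 1000 * level^2.2
Substitute level = 55:
XP = 1000 * 55^2.2
= 1000 * 6742.1423
= 6742142

6742142 XP


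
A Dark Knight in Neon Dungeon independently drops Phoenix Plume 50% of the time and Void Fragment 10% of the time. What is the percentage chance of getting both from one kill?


For independent events, P(both) = P(A) * P(B)
= 50% * 10%
= 500 / 100 %
= 5.0%

5.0%


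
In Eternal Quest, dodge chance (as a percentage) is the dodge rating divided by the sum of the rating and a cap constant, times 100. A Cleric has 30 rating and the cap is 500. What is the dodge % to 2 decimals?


dodge% = 30 / (30 + 500) * 100
= 30 / 530 * 100
= 0.056604 * 100
= 5.66%

5.66%


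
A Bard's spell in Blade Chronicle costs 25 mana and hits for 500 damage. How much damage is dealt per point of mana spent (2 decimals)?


Efficiency = damage / mana
= 500 / 25
= 20.00

20.00 dmg/mana


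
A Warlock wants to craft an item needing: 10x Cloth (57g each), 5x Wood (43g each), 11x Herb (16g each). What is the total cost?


Cost breakdown:
  Cloth: 10 * 57 = 570
  Wood: 5 * 43 = 215
  Herb: 11 * 16 = 176
Total = 570 + 215 + 176 = 961

961 gold


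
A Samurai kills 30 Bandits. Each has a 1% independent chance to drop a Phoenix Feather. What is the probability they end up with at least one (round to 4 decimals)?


P(at least one) = 1 - P(none) = 1 - (1-p)^n
p = 1/100 = 0.01
1 - p = 0.99
(1 - p)^30 = 0.99^30 = 0.739700
P(at least one) = 1 - 0.739700 = 0.2603

0.2603


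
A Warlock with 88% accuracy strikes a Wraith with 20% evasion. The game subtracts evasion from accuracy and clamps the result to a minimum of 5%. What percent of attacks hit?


accuracy - evasion = 88 - 20 = 68
Apply floor: max(68, 5) = 68
Hit chance = 68%

68%


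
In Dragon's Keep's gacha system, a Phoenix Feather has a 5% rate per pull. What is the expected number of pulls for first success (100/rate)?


Expected pulls for a geometric distribution = 1/p = 100 / rate%
= 100 / 5
= 20.0

20.0 pulls


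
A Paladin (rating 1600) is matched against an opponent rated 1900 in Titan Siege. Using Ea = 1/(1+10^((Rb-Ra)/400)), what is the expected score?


Elo expected score: Ea = 1/(1 + 10^((Rb-Ra)/400))
Rb - Ra = 1900 - 1600 = 300
(Rb-Ra)/400 = 300/400 = 0.75
10^0.75 = 5.623413
Ea = 1/(1 + 5.623413) = 1/6.623413 = 0.1510

0.1510


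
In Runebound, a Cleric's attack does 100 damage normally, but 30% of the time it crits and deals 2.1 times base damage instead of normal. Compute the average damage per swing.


E[dmg] = base * (1 + crit_chance * (crit_mult - 1))
cc as decimal = 30/100 = 0.3
cm - 1 = 2.1 - 1 = 1.1
Bonus factor = 0.3 * 1.1 = 0.33
Total multiplier = 1 + 0.33 = 1.33
Expected damage = 100 * 1.33 = 133.00

133.00 damage


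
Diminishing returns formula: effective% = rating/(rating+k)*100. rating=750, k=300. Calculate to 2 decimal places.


effective% = rating / (rating + k) * 100
= 750 / (750 + 300) * 100
= 750 / 1050 * 100
= 0.714286 * 100
= 71.43%

71.43%


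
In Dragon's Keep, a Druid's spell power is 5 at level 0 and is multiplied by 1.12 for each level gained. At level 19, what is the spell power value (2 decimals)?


value = base * growth^level
= 5 * 1.12^19
= 5 * 8.612762
= 43.06

43.06 spell power


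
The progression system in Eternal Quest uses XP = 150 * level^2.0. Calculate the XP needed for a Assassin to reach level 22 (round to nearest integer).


XP = 150 * level^2.0
Substitute level = 22:
XP = 150 * 22^2.0
= 150 * 484.0
= 72600

72600 XP


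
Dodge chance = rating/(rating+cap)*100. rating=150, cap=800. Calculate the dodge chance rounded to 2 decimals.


dodge% = 150 / (150 + 800) * 100
= 150 / 950 * 100
= 0.157895 * 100
= 15.79%

15.79%


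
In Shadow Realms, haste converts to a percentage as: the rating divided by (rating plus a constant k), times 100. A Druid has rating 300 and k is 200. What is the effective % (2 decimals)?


effective% = rating / (rating + k) * 100
= 300 / (300 + 200) * 100
= 300 / 500 * 100
= 0.6 * 100
= 60.00%

60.00%
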